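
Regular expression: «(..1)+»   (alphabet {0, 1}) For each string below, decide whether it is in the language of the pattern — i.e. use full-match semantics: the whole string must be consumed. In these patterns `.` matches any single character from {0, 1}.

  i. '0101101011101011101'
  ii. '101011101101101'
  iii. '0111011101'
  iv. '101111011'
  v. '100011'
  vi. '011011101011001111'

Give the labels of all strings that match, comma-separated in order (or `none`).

ii, iv, vi

i → no match
ii → match
iii → no match
iv → match
v → no match
vi → match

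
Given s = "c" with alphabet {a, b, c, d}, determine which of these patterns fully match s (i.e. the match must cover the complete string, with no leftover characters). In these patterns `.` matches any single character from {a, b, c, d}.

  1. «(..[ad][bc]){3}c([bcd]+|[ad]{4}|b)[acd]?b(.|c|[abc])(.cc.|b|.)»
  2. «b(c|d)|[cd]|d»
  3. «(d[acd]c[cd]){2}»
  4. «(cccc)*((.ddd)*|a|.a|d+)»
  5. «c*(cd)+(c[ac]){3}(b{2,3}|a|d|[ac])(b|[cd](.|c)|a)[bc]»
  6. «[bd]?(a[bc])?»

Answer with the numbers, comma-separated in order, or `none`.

1 → no match
2 → match
3 → no match — must start with "d"
4 → no match
5 → no match
6 → no match

2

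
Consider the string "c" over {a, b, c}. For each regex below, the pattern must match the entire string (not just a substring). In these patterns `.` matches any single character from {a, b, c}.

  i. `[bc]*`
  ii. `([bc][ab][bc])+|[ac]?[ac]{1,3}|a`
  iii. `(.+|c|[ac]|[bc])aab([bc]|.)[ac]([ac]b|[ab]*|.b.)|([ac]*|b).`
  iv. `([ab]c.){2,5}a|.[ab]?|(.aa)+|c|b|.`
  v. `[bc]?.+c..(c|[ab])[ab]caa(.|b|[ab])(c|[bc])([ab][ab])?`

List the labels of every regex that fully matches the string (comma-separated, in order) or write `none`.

i → match
ii → match
iii → match
iv → match
v → no match

i, ii, iii, iv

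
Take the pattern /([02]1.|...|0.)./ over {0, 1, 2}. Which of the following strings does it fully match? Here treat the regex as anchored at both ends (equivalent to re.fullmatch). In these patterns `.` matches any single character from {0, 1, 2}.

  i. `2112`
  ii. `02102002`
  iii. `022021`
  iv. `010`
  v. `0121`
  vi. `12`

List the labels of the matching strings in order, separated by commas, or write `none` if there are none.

i. `2112` → match
ii. `02102002` → no match
iii. `022021` → no match
iv. `010` → match
v. `0121` → match
vi. `12` → no match

i, iv, v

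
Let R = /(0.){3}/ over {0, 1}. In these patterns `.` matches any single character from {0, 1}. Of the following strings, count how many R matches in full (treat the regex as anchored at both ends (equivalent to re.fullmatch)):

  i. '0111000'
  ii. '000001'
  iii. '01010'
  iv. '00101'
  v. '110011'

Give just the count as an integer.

1

i. '0111000' → no match
ii. '000001' → match
iii. '01010' → no match
iv. '00101' → no match
v. '110011' → no match — must start with '0'
Total matched: 1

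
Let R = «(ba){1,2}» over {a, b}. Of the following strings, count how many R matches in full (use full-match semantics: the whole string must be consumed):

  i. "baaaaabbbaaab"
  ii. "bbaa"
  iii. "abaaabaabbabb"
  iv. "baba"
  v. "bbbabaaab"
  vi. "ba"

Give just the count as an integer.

2

i → no match — must end with "ba"
ii → no match — must start with "ba"
iii → no match — must start with "ba"
iv → match
v → no match — must start with "ba"
vi → match
Total matched: 2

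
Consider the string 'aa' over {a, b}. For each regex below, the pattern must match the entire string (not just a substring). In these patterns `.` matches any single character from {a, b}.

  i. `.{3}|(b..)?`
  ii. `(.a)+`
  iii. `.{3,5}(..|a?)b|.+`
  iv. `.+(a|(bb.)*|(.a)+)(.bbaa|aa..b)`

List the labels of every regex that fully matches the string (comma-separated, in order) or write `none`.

i → no match
ii → match
iii → match
iv → no match

ii, iii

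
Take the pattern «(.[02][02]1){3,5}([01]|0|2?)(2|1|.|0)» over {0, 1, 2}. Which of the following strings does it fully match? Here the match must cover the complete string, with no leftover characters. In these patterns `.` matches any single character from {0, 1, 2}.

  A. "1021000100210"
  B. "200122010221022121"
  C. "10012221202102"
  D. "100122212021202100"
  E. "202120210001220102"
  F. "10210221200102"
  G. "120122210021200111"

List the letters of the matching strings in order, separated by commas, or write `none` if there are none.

A, B, C, D, E, F, G

A → match
B → match
C → match
D → match
E → match
F → match
G → match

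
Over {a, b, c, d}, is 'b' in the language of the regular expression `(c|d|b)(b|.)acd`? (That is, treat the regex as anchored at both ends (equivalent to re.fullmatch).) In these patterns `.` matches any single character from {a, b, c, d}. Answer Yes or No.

Every match must end with 'acd', but 'b' does not.

No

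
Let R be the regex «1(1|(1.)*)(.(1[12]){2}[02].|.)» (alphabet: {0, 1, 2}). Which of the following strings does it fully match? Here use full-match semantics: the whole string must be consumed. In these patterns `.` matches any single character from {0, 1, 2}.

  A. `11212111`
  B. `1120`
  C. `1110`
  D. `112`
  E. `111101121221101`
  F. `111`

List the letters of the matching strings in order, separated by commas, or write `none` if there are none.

A, B, C, D, F

A. `11212111` → match
B. `1120` → match
C. `1110` → match
D. `112` → match
E → no match
F. `111` → match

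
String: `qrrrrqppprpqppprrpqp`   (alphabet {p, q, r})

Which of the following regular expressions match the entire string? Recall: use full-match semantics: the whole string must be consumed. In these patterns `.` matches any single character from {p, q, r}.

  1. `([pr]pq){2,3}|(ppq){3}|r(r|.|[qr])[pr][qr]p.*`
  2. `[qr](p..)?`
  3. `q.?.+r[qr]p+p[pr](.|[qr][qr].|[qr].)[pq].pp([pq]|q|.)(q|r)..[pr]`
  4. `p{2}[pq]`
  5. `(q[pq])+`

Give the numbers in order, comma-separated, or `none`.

1 → no match
2 → no match
3 → match
4 → no match — must start with `p`
5 → no match

3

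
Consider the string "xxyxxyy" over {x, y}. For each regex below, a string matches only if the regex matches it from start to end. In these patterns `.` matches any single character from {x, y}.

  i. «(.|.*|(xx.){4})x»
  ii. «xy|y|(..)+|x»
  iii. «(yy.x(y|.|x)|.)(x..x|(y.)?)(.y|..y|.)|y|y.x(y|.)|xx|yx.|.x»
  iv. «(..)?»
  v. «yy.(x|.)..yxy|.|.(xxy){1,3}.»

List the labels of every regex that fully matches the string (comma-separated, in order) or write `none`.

iii

i → no match — must end with "x"
ii → no match
iii → match
iv → no match
v → no match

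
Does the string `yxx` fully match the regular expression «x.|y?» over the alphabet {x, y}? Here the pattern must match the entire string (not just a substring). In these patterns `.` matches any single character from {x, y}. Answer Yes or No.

No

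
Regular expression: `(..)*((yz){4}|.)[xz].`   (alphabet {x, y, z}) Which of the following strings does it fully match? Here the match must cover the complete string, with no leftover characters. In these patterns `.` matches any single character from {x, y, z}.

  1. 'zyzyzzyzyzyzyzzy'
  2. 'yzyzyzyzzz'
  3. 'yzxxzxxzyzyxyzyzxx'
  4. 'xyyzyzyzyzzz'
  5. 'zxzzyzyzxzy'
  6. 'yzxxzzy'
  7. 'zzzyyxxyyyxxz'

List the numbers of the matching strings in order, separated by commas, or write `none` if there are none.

1, 2, 4, 5, 6, 7

1 → match
2 → match
3 → no match
4 → match
5 → match
6 → match
7 → match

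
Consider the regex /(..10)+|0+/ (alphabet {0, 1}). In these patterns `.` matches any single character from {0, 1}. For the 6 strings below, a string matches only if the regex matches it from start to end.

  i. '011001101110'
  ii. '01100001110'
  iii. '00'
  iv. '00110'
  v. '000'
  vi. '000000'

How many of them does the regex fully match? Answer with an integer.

i → match
ii → no match
iii → match
iv → no match
v → match
vi → match
Total matched: 4

4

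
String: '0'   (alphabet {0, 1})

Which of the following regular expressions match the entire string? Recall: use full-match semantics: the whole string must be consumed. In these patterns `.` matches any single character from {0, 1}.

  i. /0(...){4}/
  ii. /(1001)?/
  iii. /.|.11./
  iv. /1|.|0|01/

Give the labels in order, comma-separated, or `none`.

i → no match
ii → no match
iii → match
iv → match

iii, iv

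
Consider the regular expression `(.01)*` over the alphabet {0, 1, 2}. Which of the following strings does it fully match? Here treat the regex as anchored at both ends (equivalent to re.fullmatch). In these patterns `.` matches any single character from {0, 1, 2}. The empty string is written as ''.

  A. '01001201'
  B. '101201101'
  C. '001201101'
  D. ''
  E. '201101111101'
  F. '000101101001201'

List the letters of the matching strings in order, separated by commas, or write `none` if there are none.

B, C, D

A → no match
B → match
C → match
D → match
E → no match
F → no match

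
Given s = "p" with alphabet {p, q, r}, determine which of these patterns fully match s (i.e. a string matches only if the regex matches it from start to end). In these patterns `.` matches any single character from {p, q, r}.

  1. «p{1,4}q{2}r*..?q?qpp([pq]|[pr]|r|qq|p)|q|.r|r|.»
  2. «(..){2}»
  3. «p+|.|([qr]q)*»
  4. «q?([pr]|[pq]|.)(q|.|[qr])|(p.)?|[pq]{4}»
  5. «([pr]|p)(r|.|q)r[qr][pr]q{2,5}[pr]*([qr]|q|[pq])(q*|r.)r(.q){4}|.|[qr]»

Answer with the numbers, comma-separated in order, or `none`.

1, 3, 5

1 → match
2 → no match
3 → match
4 → no match
5 → match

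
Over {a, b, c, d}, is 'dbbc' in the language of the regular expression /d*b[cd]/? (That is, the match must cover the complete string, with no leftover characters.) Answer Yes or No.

No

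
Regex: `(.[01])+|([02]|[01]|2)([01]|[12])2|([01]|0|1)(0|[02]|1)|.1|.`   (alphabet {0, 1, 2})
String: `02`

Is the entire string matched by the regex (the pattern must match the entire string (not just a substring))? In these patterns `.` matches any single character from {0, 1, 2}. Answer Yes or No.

Yes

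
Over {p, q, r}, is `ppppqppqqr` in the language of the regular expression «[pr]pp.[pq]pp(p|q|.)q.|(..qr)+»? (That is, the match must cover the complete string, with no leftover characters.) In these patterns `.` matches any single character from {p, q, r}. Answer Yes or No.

Yes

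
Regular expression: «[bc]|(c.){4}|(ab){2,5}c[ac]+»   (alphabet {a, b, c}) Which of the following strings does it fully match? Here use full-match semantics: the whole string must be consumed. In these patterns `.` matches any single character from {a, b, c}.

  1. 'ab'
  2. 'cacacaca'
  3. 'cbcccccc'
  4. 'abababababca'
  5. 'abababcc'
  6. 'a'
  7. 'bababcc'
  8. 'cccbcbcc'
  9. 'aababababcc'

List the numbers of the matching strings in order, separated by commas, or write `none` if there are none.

2, 3, 4, 5, 8

1. 'ab' → no match
2. 'cacacaca' → match
3. 'cbcccccc' → match
4. 'abababababca' → match
5. 'abababcc' → match
6. 'a' → no match
7. 'bababcc' → no match
8. 'cccbcbcc' → match
9. 'aababababcc' → no match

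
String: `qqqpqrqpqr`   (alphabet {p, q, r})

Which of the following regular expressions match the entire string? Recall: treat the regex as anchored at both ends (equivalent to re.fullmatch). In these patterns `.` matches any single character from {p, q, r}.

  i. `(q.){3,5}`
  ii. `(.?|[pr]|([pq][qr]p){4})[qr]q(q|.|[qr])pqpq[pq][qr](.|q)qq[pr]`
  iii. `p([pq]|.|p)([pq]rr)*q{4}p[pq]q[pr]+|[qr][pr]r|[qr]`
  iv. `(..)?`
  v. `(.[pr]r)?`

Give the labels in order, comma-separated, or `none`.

i

i → match
ii → no match
iii → no match
iv → no match
v → no match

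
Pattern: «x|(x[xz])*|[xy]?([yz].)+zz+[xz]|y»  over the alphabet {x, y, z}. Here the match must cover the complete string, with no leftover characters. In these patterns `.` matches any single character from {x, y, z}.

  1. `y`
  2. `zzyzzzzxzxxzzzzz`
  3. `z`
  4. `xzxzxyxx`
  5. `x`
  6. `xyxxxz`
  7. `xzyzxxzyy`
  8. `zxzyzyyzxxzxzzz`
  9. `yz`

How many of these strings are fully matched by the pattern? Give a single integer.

1 → match
2 → no match
3 → no match
4 → no match
5 → match
6 → no match
7 → no match
8 → no match
9 → no match
Total matched: 2

2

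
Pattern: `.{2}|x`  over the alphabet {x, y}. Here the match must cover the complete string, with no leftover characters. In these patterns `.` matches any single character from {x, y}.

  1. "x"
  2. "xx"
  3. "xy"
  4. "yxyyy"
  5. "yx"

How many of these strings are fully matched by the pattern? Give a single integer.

4

1 → match
2 → match
3 → match
4 → no match
5 → match
Total matched: 4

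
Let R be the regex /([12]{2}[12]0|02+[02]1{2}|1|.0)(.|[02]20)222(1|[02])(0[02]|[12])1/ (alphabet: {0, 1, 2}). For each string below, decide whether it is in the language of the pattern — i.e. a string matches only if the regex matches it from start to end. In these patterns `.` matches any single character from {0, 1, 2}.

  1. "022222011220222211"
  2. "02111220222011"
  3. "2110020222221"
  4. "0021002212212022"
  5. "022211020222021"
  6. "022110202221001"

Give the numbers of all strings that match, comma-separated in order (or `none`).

1, 3, 5, 6

1 → match
2 → no match
3 → match
4 → no match — must end with "1"
5 → match
6 → match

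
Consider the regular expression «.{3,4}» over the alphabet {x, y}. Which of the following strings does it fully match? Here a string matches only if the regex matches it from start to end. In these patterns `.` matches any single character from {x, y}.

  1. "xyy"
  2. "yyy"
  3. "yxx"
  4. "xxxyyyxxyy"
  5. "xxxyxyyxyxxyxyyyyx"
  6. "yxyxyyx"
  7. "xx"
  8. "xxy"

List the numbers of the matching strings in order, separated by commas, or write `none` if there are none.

1, 2, 3, 8

1 → match
2 → match
3 → match
4 → no match
5 → no match
6 → no match
7 → no match
8 → match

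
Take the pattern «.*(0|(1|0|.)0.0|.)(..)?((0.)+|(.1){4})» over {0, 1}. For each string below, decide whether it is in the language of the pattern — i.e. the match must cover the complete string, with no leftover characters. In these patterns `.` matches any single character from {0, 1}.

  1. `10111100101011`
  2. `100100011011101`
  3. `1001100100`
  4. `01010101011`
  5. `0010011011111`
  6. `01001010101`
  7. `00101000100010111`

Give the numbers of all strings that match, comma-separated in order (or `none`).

1 → no match
2 → match
3. `1001100100` → match
4. `01010101011` → no match
5 → match
6. `01001010101` → match
7 → no match

2, 3, 5, 6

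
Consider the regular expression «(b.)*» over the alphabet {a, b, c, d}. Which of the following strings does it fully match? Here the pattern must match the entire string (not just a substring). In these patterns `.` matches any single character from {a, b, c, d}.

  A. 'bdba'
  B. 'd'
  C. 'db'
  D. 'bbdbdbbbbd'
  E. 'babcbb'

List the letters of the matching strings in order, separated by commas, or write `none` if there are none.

A, E

A → match
B → no match
C → no match
D → no match
E → match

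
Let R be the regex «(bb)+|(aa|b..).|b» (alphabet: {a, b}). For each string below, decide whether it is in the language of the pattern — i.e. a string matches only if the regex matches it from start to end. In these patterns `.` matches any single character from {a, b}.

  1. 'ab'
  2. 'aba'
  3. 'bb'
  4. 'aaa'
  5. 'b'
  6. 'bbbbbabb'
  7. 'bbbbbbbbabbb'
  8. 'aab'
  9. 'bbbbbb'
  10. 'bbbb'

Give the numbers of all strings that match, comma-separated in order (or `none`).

1 → no match
2 → no match
3 → match
4 → match
5 → match
6 → no match
7 → no match
8 → match
9 → match
10 → match

3, 4, 5, 8, 9, 10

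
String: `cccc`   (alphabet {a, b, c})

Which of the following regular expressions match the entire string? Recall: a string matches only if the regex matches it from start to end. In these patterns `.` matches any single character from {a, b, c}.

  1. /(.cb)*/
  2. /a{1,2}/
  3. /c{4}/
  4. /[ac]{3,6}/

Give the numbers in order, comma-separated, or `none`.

1 → no match
2 → no match — must start with `a`
3 → match
4 → match

3, 4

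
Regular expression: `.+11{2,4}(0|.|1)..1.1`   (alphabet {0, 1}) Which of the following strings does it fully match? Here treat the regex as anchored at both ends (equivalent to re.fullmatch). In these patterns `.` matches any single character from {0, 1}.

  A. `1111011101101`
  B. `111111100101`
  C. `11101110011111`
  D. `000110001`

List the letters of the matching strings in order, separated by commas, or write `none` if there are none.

A → no match
B → match
C → no match
D → no match

B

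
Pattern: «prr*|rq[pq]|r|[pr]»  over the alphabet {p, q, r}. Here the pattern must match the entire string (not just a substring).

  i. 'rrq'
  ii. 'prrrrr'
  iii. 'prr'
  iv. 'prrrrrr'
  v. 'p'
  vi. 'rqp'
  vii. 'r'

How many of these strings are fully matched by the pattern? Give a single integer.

6

i → no match
ii → match
iii → match
iv → match
v → match
vi → match
vii → match
Total matched: 6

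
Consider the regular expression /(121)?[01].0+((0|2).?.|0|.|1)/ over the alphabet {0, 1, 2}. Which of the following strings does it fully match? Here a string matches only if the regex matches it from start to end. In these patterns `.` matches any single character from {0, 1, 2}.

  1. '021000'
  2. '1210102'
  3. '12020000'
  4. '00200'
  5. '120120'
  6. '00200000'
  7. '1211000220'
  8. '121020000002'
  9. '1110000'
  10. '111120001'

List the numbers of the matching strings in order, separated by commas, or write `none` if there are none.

1. '021000' → no match
2. '1210102' → match
3. '12020000' → no match
4. '00200' → no match
5. '120120' → no match
6. '00200000' → no match
7. '1211000220' → match
8. '121020000002' → match
9. '1110000' → no match
10. '111120001' → no match

2, 7, 8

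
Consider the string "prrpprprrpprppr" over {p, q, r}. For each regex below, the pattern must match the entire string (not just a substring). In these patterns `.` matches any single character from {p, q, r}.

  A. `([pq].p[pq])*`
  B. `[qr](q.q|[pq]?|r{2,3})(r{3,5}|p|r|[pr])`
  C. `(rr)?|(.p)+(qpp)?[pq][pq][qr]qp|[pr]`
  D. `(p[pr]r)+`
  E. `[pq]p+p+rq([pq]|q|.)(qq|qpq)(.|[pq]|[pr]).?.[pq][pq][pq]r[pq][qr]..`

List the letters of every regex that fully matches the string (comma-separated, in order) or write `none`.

D

A → no match
B → no match
C → no match
D → match
E → no match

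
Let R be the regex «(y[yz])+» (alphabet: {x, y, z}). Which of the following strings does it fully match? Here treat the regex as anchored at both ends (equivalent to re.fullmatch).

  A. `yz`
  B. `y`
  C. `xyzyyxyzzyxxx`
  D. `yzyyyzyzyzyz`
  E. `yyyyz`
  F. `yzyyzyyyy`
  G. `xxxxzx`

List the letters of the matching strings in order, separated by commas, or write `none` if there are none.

A, D

A → match
B → no match
C → no match — must start with `y`
D → match
E → no match
F → no match
G → no match — must start with `y`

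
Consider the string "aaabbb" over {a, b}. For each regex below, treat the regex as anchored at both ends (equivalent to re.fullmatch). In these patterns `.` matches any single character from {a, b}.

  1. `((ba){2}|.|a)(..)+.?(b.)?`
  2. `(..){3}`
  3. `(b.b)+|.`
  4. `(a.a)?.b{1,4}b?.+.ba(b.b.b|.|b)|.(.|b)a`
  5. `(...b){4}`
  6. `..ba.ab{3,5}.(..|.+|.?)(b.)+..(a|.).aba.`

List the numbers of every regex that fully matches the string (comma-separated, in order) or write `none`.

1, 2

1 → match
2 → match
3 → no match
4 → no match
5 → no match
6 → no match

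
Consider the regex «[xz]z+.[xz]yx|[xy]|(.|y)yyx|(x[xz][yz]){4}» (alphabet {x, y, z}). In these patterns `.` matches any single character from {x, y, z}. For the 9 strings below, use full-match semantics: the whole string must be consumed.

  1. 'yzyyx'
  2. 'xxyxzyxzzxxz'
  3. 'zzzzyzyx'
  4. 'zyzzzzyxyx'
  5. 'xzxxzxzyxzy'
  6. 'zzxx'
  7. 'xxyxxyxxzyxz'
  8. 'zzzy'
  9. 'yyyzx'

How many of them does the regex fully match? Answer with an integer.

1. 'yzyyx' → no match
2. 'xxyxzyxzzxxz' → match
3. 'zzzzyzyx' → match
4. 'zyzzzzyxyx' → no match
5. 'xzxxzxzyxzy' → no match
6. 'zzxx' → no match
7. 'xxyxxyxxzyxz' → no match
8. 'zzzy' → no match
9. 'yyyzx' → no match
Total matched: 2

2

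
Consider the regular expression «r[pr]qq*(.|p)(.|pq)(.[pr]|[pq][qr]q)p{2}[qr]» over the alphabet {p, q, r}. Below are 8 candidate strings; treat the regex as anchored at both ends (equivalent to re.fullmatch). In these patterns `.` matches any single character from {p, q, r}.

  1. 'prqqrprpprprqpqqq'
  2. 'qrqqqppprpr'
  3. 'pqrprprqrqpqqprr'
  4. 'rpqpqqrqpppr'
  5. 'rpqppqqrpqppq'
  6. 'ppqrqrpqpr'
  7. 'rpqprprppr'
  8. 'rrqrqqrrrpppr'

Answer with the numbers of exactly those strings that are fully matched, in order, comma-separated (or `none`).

1 → no match — must start with 'r'
2 → no match — must start with 'r'
3 → no match — must start with 'r'
4 → no match
5 → no match
6 → no match — must start with 'r'
7 → match
8 → no match

7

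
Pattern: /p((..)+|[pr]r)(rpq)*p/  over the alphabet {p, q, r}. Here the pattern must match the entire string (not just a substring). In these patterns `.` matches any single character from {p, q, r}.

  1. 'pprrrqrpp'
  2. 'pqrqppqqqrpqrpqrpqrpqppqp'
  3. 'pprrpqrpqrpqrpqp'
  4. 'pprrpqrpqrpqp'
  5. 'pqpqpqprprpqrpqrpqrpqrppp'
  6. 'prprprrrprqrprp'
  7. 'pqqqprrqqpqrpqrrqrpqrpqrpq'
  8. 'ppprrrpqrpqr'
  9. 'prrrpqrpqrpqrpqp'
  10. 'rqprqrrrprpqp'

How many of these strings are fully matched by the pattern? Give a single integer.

1 → no match
2 → no match
3 → match
4 → match
5 → no match
6 → no match
7 → no match — must end with 'p'
8 → no match — must end with 'p'
9 → match
10 → no match — must start with 'p'
Total matched: 3

3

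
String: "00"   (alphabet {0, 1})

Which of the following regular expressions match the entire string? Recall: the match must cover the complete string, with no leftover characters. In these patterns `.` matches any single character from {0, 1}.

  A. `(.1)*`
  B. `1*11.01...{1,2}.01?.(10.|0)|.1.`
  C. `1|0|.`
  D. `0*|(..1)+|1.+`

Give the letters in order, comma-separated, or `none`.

A → no match
B → no match
C → no match
D → match

D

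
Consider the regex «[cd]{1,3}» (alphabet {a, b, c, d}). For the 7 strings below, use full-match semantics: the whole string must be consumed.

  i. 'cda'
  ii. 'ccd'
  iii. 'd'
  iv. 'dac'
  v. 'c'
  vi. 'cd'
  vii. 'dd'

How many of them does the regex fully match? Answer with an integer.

5

i → no match
ii → match
iii → match
iv → no match
v → match
vi → match
vii → match
Total matched: 5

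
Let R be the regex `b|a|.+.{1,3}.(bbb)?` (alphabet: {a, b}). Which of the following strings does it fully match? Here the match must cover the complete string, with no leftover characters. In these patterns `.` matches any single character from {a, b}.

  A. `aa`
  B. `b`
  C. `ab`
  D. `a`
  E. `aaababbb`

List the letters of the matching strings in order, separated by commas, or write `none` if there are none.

A → no match
B → match
C → no match
D → match
E → match

B, D, E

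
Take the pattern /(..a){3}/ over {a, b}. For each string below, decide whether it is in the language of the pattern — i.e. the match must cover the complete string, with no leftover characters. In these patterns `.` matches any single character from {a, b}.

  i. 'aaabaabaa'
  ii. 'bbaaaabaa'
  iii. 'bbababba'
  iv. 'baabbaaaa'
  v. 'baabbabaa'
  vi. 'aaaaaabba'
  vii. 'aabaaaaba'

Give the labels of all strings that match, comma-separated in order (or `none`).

i. 'aaabaabaa' → match
ii. 'bbaaaabaa' → match
iii. 'bbababba' → no match
iv. 'baabbaaaa' → match
v. 'baabbabaa' → match
vi. 'aaaaaabba' → match
vii. 'aabaaaaba' → no match

i, ii, iv, v, vi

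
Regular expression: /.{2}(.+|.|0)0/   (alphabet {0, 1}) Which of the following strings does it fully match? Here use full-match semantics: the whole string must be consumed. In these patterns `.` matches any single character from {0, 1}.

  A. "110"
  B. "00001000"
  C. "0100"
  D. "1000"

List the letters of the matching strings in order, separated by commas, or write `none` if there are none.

A → no match
B → match
C → match
D → match

B, C, D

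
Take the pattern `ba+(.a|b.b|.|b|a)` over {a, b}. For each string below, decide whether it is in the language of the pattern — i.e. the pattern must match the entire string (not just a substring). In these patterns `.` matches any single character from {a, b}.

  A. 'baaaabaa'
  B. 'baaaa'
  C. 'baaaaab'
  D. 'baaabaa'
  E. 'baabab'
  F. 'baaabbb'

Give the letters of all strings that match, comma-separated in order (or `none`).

B, C, E, F

A. 'baaaabaa' → no match
B. 'baaaa' → match
C. 'baaaaab' → match
D. 'baaabaa' → no match
E. 'baabab' → match
F. 'baaabbb' → match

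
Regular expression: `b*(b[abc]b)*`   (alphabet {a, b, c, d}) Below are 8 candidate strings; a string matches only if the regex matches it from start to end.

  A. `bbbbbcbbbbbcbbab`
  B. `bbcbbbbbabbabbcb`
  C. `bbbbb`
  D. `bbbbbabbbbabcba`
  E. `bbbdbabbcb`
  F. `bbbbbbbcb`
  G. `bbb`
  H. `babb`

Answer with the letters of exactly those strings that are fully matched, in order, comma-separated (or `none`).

A, B, C, F, G

A → match
B → match
C → match
D → no match
E → no match
F → match
G → match
H → no match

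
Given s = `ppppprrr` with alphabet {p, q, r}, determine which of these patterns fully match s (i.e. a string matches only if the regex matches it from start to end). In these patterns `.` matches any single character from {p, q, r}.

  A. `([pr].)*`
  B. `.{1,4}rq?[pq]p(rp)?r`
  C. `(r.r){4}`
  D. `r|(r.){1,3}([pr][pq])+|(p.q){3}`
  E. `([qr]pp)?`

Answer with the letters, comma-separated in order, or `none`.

A

A → match
B → no match
C → no match — must start with `r`
D → no match
E → no match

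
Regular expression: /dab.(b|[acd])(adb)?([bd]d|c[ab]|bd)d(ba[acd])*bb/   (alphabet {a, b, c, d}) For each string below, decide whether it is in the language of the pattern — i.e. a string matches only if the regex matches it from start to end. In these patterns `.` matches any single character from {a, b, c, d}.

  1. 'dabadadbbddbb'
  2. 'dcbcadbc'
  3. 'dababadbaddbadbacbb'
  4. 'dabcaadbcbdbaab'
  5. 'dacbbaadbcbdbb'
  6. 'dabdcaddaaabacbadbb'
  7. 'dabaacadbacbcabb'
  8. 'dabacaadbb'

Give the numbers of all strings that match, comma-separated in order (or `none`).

1 → match
2 → no match — must start with 'dab'
3 → no match
4 → no match — must end with 'bb'
5 → no match — must start with 'dab'
6 → no match
7 → no match
8 → no match

1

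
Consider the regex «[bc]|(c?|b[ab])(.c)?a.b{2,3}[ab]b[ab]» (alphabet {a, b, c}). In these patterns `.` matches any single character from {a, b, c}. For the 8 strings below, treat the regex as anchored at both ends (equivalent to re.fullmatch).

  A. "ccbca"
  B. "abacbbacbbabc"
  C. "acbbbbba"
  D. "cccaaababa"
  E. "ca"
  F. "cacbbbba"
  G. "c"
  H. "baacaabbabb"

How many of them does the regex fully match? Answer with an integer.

4

A → no match
B → no match
C → match
D → no match
E → no match
F → match
G → match
H → match
Total matched: 4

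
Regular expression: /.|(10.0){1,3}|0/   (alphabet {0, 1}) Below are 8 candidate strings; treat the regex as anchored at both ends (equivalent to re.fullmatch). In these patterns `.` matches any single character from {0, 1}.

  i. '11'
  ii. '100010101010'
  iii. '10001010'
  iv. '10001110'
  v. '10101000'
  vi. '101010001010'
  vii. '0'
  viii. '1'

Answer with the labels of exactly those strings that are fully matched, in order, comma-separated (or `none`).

ii, iii, v, vi, vii, viii

i → no match
ii → match
iii → match
iv → no match
v → match
vi → match
vii → match
viii → match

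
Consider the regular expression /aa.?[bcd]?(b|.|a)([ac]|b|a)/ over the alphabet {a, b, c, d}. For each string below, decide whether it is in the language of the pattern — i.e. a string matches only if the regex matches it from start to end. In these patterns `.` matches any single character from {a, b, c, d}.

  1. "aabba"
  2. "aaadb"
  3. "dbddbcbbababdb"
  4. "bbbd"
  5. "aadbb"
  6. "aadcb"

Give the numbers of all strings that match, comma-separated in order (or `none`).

1, 2, 5, 6

1. "aabba" → match
2. "aaadb" → match
3 → no match — must start with "aa"
4. "bbbd" → no match — must start with "aa"
5. "aadbb" → match
6. "aadcb" → match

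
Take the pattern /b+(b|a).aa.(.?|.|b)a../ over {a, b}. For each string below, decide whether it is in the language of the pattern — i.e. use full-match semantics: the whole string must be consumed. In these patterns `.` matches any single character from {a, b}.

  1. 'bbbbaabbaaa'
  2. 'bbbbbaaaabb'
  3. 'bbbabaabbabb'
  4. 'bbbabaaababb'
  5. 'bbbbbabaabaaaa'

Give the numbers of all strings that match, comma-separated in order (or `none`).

1, 2, 3, 4, 5

1 → match
2 → match
3 → match
4 → match
5 → match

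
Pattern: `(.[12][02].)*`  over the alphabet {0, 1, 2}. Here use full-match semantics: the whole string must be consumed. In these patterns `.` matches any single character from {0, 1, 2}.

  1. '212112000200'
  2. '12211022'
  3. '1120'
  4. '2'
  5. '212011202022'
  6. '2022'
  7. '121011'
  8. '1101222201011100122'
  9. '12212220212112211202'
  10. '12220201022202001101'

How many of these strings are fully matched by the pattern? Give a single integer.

1 → match
2 → no match
3 → match
4 → no match
5 → no match
6 → no match
7 → no match
8 → no match
9 → match
10 → match
Total matched: 4

4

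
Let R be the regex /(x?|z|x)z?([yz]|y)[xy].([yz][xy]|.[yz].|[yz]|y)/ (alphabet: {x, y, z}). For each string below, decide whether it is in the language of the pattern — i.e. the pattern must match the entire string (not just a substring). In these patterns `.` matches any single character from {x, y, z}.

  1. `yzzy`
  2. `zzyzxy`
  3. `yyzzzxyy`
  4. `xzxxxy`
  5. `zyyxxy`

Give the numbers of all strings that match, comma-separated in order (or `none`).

none

1 → no match
2 → no match
3 → no match
4 → no match
5 → no match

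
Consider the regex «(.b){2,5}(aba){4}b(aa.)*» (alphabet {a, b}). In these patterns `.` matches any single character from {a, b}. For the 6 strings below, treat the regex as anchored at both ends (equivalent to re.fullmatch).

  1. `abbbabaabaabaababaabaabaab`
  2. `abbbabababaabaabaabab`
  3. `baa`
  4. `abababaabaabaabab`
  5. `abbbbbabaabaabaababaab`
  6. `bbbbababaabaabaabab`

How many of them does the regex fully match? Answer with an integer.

1 → match
2 → match
3 → no match
4 → match
5 → match
6 → match
Total matched: 5

5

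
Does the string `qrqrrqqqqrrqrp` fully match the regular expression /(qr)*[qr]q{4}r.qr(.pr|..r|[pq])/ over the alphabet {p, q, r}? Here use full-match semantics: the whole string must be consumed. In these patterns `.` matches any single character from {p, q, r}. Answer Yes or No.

Yes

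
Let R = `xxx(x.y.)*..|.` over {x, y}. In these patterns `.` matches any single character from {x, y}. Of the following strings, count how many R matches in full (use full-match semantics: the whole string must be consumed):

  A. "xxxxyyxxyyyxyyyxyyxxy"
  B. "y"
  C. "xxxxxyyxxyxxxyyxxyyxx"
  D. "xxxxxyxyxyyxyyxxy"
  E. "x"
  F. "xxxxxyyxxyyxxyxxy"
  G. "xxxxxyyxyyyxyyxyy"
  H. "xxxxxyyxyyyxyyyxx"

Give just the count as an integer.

A → match
B → match
C → match
D → no match
E → match
F → match
G → match
H → match
Total matched: 7

7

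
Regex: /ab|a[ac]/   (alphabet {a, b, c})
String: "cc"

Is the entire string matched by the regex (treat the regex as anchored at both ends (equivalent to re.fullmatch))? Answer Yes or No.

No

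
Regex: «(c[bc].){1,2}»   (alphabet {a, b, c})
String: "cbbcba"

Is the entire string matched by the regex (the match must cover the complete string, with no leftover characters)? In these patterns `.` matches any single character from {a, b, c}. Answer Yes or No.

Yes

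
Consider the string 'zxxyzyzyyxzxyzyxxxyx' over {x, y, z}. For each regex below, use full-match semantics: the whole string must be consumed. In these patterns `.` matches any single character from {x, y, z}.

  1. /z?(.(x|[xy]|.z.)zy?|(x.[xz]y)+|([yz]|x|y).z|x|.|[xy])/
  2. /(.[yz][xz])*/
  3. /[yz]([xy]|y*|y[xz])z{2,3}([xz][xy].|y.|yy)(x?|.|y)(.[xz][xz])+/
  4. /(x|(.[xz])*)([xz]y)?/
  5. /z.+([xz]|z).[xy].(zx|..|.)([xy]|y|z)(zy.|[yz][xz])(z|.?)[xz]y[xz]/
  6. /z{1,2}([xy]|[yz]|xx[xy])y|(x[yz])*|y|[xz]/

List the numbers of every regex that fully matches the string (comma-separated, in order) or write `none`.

5

1 → no match
2 → no match
3 → no match
4 → no match
5 → match
6 → no match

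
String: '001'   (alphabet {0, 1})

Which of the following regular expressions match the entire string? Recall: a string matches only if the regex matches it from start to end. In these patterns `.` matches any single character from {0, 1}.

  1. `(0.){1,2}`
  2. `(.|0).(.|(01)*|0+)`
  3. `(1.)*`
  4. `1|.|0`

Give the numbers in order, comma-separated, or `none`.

1 → no match
2 → match
3 → no match
4 → no match

2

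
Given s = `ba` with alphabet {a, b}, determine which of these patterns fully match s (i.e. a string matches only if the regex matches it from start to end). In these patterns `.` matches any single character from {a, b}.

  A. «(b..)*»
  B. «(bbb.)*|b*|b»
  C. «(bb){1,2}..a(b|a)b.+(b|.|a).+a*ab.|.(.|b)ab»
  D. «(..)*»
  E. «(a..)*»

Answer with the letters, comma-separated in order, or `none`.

A → no match
B → no match
C → no match
D → match
E → no match

D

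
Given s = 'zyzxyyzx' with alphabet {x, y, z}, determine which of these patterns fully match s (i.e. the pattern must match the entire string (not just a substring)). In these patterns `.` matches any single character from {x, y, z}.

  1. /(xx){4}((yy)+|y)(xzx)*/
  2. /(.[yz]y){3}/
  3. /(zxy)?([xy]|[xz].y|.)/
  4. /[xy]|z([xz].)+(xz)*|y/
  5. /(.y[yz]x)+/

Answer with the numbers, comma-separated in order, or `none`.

5

1 → no match — must start with 'xx'
2 → no match — must end with 'y'
3 → no match
4 → no match
5 → match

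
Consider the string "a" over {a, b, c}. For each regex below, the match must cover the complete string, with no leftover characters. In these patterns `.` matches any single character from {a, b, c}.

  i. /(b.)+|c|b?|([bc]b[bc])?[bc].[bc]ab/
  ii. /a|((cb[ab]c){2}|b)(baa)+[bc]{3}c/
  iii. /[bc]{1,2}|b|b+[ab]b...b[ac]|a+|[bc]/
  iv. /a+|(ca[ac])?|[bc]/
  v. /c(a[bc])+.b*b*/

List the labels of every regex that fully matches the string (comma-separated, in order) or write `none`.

ii, iii, iv

i → no match
ii → match
iii → match
iv → match
v → no match — must start with "ca"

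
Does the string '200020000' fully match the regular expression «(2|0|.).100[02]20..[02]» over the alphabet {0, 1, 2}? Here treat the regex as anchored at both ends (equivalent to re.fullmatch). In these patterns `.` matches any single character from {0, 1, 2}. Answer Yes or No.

No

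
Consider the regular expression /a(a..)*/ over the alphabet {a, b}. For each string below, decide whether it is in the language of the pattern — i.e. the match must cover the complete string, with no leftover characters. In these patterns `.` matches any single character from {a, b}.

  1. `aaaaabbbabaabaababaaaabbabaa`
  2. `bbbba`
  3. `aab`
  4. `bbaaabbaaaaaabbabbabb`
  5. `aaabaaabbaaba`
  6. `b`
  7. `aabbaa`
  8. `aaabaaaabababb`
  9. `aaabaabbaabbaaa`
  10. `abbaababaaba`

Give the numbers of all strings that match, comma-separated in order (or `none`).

1 → no match
2. `bbbba` → no match — must start with `a`
3. `aab` → no match
4 → no match — must start with `a`
5 → no match
6. `b` → no match — must start with `a`
7. `aabbaa` → no match
8 → no match
9 → no match
10. `abbaababaaba` → no match

none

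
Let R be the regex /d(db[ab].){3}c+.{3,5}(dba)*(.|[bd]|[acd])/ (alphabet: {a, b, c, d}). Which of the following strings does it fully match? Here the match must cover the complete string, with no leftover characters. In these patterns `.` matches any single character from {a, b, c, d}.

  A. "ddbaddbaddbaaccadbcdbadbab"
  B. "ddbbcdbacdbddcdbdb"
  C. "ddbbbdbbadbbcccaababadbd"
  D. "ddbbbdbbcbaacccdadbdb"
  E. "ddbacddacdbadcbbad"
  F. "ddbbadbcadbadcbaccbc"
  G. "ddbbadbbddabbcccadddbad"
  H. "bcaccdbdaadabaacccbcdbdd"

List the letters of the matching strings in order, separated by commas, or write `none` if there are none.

A

A → match
B → no match
C → no match
D → no match
E → no match
F → no match
G → no match
H → no match — must start with "ddb"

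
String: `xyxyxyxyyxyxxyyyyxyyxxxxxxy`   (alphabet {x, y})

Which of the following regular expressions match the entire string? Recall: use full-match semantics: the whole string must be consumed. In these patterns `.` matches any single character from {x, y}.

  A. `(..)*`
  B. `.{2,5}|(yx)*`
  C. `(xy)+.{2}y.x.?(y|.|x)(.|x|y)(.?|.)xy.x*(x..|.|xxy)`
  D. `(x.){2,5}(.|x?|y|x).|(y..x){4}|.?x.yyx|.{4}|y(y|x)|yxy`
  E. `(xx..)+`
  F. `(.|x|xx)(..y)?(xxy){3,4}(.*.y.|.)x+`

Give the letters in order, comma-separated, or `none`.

A → no match
B → no match
C → match
D → no match
E → no match — must start with `xx`
F → no match — must end with `x`

C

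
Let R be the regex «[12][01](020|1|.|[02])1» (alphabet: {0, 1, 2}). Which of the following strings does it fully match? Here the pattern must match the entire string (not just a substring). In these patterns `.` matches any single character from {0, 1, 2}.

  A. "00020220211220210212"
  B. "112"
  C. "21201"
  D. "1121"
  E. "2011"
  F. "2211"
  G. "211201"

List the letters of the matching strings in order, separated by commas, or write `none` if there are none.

A → no match — must end with "1"
B → no match — must end with "1"
C → no match
D → match
E → match
F → no match
G → no match

D, E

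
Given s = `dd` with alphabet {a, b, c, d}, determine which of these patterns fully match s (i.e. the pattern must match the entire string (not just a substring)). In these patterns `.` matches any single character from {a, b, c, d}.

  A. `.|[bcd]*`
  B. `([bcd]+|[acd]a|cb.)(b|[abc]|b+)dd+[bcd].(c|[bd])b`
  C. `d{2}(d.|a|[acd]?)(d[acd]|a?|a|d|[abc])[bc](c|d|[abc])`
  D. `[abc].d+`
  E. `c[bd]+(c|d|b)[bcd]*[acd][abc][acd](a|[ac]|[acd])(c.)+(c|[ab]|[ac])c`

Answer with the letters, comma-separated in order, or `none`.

A → match
B → no match — must end with `b`
C → no match
D → no match
E → no match — must start with `c`

A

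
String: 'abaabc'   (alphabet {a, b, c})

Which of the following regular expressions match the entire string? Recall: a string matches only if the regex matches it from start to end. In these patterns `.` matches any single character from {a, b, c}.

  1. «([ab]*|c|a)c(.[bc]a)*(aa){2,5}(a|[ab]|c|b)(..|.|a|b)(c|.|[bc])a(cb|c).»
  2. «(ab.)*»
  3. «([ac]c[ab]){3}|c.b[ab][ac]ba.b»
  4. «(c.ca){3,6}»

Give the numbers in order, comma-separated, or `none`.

1 → no match
2 → match
3 → no match
4 → no match — must start with 'c'

2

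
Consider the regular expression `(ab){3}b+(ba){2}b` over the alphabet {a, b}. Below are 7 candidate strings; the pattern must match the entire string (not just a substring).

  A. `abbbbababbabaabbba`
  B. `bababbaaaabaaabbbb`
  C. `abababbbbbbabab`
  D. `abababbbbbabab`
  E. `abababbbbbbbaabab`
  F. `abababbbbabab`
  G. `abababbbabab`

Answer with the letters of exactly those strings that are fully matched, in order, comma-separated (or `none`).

A → no match — must end with `bab`
B → no match — must start with `ab`
C → match
D → match
E → no match
F → match
G. `abababbbabab` → match

C, D, F, G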